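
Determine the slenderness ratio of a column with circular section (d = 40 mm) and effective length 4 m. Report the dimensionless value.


Radius of gyration r = d / 4 = 40 / 4 = 10.0 mm
L_eff = 4000.0 mm
Slenderness ratio = L / r = 4000.0 / 10.0 = 400.0 (dimensionless)

400.0 (dimensionless)


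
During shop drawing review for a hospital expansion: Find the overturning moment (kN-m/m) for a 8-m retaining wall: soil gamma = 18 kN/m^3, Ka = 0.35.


Pa = 0.5 * Ka * gamma * H^2
= 0.5 * 0.35 * 18 * 8^2
= 201.6 kN/m
Arm = H / 3 = 8 / 3 = 2.6667 m
Mo = Pa * arm = Pa * H / 3 = 201.6 * 8 / 3 = 537.6 kN-m/m

537.6 kN-m/m


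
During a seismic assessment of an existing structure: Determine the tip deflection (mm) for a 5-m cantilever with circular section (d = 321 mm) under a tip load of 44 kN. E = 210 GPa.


I = pi * d^4 / 64 = pi * 321^4 / 64 = 521182744.29 mm^4
L = 5000.0 mm, P = 44000.0 N, E = 210000.0 MPa
delta = P * L^3 / (3 * E * I)
= 44000.0 * 5000.0^3 / (3 * 210000.0 * 521182744.29)
= 16.7507 mm

16.7507 mm


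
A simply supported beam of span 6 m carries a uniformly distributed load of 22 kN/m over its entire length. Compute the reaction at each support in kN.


Total load = w * L = 22 * 6 = 132 kN
By symmetry, each reaction R = total / 2 = 132 / 2 = 66.0 kN

66.0 kN


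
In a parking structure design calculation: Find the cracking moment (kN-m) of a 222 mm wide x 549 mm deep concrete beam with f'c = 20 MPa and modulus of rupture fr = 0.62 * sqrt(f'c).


fr = 0.62 * sqrt(20) = 0.62 * 4.4721 = 2.7727 MPa
I = 222 * 549^3 / 12 = 3061179256.5 mm^4
y_t = 274.5 mm
M_cr = fr * I / y_t = 2.7727 * 3061179256.5 / 274.5 N-mm
= 30.921 kN-m

30.921 kN-m


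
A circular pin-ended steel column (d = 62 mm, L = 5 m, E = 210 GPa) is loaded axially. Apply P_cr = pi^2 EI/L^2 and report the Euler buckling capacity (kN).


I = pi * d^4 / 64 = 725331.7 mm^4
L = 5000.0 mm
P_cr = pi^2 * E * I / L^2
= 9.8696 * 210000.0 * 725331.7 / 5000.0^2
= 60133.39 N = 60.1334 kN

60.1334 kN


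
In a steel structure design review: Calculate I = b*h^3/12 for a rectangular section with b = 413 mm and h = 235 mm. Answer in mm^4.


I = b * h^3 / 12
= 413 * 235^3 / 12
= 413 * 12977875 / 12
= 446655197.92 mm^4

446655197.92 mm^4


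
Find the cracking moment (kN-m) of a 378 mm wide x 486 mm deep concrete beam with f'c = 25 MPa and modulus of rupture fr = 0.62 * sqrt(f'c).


fr = 0.62 * sqrt(25) = 0.62 * 5.0 = 3.1 MPa
I = 378 * 486^3 / 12 = 3615924564.0 mm^4
y_t = 243.0 mm
M_cr = fr * I / y_t = 3.1 * 3615924564.0 / 243.0 N-mm
= 46.1291 kN-m

46.1291 kN-m


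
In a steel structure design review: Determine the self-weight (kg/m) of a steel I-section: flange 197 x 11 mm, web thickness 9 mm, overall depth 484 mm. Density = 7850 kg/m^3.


A_flanges = 2 * 197 * 11 = 4334 mm^2
A_web = (484 - 2 * 11) * 9 = 4158 mm^2
A_total = 4334 + 4158 = 8492 mm^2 = 0.008492 m^2
Weight = rho * A = 7850 * 0.008492 = 66.6622 kg/m

66.6622 kg/m


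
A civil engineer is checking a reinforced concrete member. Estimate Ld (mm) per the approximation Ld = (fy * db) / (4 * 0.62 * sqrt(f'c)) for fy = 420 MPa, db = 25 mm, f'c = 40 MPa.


Ld = (fy * db) / (4 * 0.62 * sqrt(f'c))
= (420 * 25) / (4 * 0.62 * sqrt(40))
= 10500 / 15.6849
= 669.43 mm

669.43 mm


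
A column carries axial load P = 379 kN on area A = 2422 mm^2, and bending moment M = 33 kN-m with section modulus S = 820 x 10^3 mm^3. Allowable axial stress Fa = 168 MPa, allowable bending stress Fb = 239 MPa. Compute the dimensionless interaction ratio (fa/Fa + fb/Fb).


f_a = P / A = 379000.0 / 2422 = 156.4822 MPa
f_b = M / S = 33000000.0 / 820000.0 = 40.2439 MPa
Ratio = f_a / Fa + f_b / Fb
= 156.4822 / 168 + 40.2439 / 239
= 1.0998 (dimensionless)

1.0998 (dimensionless)


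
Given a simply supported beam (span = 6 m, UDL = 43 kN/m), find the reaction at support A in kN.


Total load = w * L = 43 * 6 = 258 kN
By symmetry, each reaction R = total / 2 = 258 / 2 = 129.0 kN

129.0 kN


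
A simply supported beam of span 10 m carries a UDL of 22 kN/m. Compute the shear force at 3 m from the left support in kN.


R_A = w * L / 2 = 22 * 10 / 2 = 110.0 kN
V(x) = R_A - w * x = 110.0 - 22 * 3
= 44.0 kN

44.0 kN


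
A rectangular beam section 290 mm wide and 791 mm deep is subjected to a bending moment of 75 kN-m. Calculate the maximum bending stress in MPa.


I = b * h^3 / 12 = 290 * 791^3 / 12 = 11960413715.83 mm^4
y = h / 2 = 791 / 2 = 395.5 mm
M = 75 kN-m = 75000000.0 N-mm
sigma = M * y / I = 75000000.0 * 395.5 / 11960413715.83
= 2.48 MPa

2.48 MPa


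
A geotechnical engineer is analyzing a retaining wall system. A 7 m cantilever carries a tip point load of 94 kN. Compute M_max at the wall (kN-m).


For a cantilever with a point load at the free end:
M_max = P * L = 94 * 7 = 658 kN-m

658 kN-m


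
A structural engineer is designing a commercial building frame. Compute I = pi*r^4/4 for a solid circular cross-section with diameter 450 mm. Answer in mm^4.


r = d / 2 = 450 / 2 = 225.0 mm
I = pi * r^4 / 4 = pi * 225.0^4 / 4
= 2012889589.86 mm^4

2012889589.86 mm^4


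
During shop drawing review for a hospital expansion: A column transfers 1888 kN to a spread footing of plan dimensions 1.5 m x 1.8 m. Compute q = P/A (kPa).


A = 1.5 * 1.8 = 2.7 m^2
q = P / A = 1888 / 2.7
= 699.2593 kPa

699.2593 kPa


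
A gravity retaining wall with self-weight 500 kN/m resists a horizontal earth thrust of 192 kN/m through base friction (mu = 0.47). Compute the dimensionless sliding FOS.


Resisting force = mu * W = 0.47 * 500 = 235.0 kN/m
FOS = Resisting / Driving = 235.0 / 192
= 1.224 (dimensionless)

1.224 (dimensionless)


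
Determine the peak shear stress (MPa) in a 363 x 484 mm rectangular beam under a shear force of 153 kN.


A = b * h = 363 * 484 = 175692 mm^2
V = 153 kN = 153000.0 N
tau_max = 1.5 * V / A = 1.5 * 153000.0 / 175692
= 1.3063 MPa

1.3063 MPa


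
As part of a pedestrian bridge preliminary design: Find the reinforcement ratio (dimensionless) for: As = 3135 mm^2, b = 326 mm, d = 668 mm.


rho = As / (b * d)
= 3135 / (326 * 668)
= 3135 / 217768
= 0.014396 (dimensionless)

0.014396 (dimensionless)


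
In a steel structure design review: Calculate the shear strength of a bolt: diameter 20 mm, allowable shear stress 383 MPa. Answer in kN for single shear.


A = pi * d^2 / 4 = pi * 20^2 / 4 = 314.1593 mm^2
V = f_v * A / 1000 = 383 * 314.1593 / 1000
= 120.323 kN

120.323 kN


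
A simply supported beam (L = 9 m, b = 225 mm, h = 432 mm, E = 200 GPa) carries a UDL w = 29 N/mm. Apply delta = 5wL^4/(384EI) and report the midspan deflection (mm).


I = 225 * 432^3 / 12 = 1511654400.0 mm^4
L = 9000.0 mm, w = 29 N/mm, E = 200000.0 MPa
delta = 5 * w * L^4 / (384 * E * I)
= 5 * 29 * 9000.0^4 / (384 * 200000.0 * 1511654400.0)
= 8.1945 mm

8.1945 mm


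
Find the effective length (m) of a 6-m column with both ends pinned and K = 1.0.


L_eff = K * L
= 1.0 * 6
= 6.0 m

6.0 m


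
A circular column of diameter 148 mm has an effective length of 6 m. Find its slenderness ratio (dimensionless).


Radius of gyration r = d / 4 = 148 / 4 = 37.0 mm
L_eff = 6000.0 mm
Slenderness ratio = L / r = 6000.0 / 37.0 = 162.16 (dimensionless)

162.16 (dimensionless)


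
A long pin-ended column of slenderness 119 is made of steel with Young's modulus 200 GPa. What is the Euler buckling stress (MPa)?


sigma_cr = pi^2 * E / lambda^2
= 9.8696 * 200000.0 / 119^2
= 9.8696 * 200000.0 / 14161
= 139.3913 MPa

139.3913 MPa


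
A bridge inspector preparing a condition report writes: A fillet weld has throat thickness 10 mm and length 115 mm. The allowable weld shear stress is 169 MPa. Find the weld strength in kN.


Strength = throat * length * allowable stress
= 10 * 115 * 169 N
= 194350 N
= 194.35 kN

194.35 kN


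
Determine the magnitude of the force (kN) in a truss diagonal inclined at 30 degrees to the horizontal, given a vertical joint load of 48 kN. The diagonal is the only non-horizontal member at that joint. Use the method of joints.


At the joint, only the diagonal has a vertical component, so vertical equilibrium gives:
F * sin(30) = 48
F = 48 / sin(30)
= 48 / 0.5
= 96.0 kN

96.0 kN


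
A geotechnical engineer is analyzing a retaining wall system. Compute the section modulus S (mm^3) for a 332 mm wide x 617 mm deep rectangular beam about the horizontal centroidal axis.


S = b * h^2 / 6
= 332 * 617^2 / 6
= 332 * 380689 / 6
= 21064791.33 mm^3

21064791.33 mm^3


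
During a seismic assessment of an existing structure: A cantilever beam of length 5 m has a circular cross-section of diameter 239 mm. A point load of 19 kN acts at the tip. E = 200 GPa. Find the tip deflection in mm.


I = pi * d^4 / 64 = pi * 239^4 / 64 = 160162744.63 mm^4
L = 5000.0 mm, P = 19000.0 N, E = 200000.0 MPa
delta = P * L^3 / (3 * E * I)
= 19000.0 * 5000.0^3 / (3 * 200000.0 * 160162744.63)
= 24.7144 mm

24.7144 mm


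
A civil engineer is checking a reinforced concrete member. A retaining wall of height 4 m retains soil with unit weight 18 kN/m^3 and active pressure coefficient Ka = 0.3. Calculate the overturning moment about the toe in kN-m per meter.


Pa = 0.5 * Ka * gamma * H^2
= 0.5 * 0.3 * 18 * 4^2
= 43.2 kN/m
Arm = H / 3 = 4 / 3 = 1.3333 m
Mo = Pa * arm = Pa * H / 3 = 43.2 * 4 / 3 = 57.6 kN-m/m

57.6 kN-m/m


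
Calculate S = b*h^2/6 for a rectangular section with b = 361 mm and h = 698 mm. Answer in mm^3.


S = b * h^2 / 6
= 361 * 698^2 / 6
= 361 * 487204 / 6
= 29313440.67 mm^3

29313440.67 mm^3


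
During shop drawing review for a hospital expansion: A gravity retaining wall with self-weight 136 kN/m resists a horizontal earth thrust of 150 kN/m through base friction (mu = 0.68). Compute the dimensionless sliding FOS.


Resisting force = mu * W = 0.68 * 136 = 92.48 kN/m
FOS = Resisting / Driving = 92.48 / 150
= 0.6165 (dimensionless)

0.6165 (dimensionless)


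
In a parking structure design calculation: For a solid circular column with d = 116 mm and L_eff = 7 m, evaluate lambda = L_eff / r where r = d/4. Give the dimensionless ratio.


Radius of gyration r = d / 4 = 116 / 4 = 29.0 mm
L_eff = 7000.0 mm
Slenderness ratio = L / r = 7000.0 / 29.0 = 241.38 (dimensionless)

241.38 (dimensionless)


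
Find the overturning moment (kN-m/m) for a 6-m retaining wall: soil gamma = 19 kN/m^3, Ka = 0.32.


Pa = 0.5 * Ka * gamma * H^2
= 0.5 * 0.32 * 19 * 6^2
= 109.44 kN/m
Arm = H / 3 = 6 / 3 = 2.0 m
Mo = Pa * arm = Pa * H / 3 = 109.44 * 6 / 3 = 218.88 kN-m/m

218.88 kN-m/m


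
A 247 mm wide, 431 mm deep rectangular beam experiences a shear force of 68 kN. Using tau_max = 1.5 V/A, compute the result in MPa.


A = b * h = 247 * 431 = 106457 mm^2
V = 68 kN = 68000.0 N
tau_max = 1.5 * V / A = 1.5 * 68000.0 / 106457
= 0.9581 MPa

0.9581 MPa


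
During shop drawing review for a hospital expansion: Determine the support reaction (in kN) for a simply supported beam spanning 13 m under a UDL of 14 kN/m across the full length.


Total load = w * L = 14 * 13 = 182 kN
By symmetry, each reaction R = total / 2 = 182 / 2 = 91.0 kN

91.0 kN


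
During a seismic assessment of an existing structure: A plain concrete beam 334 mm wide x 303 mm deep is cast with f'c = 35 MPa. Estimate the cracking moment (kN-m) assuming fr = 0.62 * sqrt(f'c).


fr = 0.62 * sqrt(35) = 0.62 * 5.9161 = 3.668 MPa
I = 334 * 303^3 / 12 = 774271201.5 mm^4
y_t = 151.5 mm
M_cr = fr * I / y_t = 3.668 * 774271201.5 / 151.5 N-mm
= 18.7459 kN-m

18.7459 kN-m


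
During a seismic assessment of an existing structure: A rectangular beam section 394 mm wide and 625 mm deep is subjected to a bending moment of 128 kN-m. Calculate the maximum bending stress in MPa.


I = b * h^3 / 12 = 394 * 625^3 / 12 = 8015950520.83 mm^4
y = h / 2 = 625 / 2 = 312.5 mm
M = 128 kN-m = 128000000.0 N-mm
sigma = M * y / I = 128000000.0 * 312.5 / 8015950520.83
= 4.99 MPa

4.99 MPa


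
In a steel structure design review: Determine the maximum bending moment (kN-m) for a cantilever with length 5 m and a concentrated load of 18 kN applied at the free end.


For a cantilever with a point load at the free end:
M_max = P * L = 18 * 5 = 90 kN-m

90 kN-m


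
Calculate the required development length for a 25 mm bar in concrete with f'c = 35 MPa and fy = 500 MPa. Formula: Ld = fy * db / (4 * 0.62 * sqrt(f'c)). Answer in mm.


Ld = (fy * db) / (4 * 0.62 * sqrt(f'c))
= (500 * 25) / (4 * 0.62 * sqrt(35))
= 12500 / 14.6719
= 851.97 mm

851.97 mm


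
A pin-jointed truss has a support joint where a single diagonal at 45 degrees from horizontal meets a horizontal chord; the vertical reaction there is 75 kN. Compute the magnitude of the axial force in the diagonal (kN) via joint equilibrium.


At the joint, only the diagonal has a vertical component, so vertical equilibrium gives:
F * sin(45) = 75
F = 75 / sin(45)
= 75 / 0.707107
= 106.07 kN

106.07 kN


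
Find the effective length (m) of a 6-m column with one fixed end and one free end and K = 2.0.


L_eff = K * L
= 2.0 * 6
= 12.0 m

12.0 m


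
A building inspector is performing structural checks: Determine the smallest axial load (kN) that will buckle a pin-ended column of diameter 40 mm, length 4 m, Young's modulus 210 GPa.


I = pi * d^4 / 64 = 125663.71 mm^4
L = 4000.0 mm
P_cr = pi^2 * E * I / L^2
= 9.8696 * 210000.0 * 125663.71 / 4000.0^2
= 16278.3 N = 16.2783 kN

16.2783 kN


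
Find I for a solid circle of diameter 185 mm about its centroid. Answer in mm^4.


r = d / 2 = 185 / 2 = 92.5 mm
I = pi * r^4 / 4 = pi * 92.5^4 / 4
= 57498539.35 mm^4

57498539.35 mm^4


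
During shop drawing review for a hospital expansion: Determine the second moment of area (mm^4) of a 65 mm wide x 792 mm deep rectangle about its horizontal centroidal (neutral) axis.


I = b * h^3 / 12
= 65 * 792^3 / 12
= 65 * 496793088 / 12
= 2690962560.0 mm^4

2690962560.0 mm^4


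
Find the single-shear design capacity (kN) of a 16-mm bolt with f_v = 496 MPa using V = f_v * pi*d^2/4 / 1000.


A = pi * d^2 / 4 = pi * 16^2 / 4 = 201.0619 mm^2
V = f_v * A / 1000 = 496 * 201.0619 / 1000
= 99.7267 kN

99.7267 kN


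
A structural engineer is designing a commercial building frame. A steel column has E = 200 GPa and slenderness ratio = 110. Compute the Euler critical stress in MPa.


sigma_cr = pi^2 * E / lambda^2
= 9.8696 * 200000.0 / 110^2
= 9.8696 * 200000.0 / 12100
= 163.134 MPa

163.134 MPa


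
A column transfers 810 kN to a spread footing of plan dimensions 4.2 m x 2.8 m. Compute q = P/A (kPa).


A = 4.2 * 2.8 = 11.76 m^2
q = P / A = 810 / 11.76
= 68.8776 kPa

68.8776 kPa


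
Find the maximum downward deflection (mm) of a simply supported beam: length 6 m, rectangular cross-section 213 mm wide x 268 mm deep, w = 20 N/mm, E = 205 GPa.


I = 213 * 268^3 / 12 = 341666768.0 mm^4
L = 6000.0 mm, w = 20 N/mm, E = 205000.0 MPa
delta = 5 * w * L^4 / (384 * E * I)
= 5 * 20 * 6000.0^4 / (384 * 205000.0 * 341666768.0)
= 4.8186 mm

4.8186 mm


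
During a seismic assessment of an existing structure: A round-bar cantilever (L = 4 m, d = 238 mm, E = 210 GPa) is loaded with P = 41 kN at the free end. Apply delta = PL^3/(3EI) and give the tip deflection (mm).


I = pi * d^4 / 64 = pi * 238^4 / 64 = 157498973.25 mm^4
L = 4000.0 mm, P = 41000.0 N, E = 210000.0 MPa
delta = P * L^3 / (3 * E * I)
= 41000.0 * 4000.0^3 / (3 * 210000.0 * 157498973.25)
= 26.4451 mm

26.4451 mm


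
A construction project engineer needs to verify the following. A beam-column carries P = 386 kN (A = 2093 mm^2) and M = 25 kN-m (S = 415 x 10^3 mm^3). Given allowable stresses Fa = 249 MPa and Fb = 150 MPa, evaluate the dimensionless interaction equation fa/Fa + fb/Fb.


f_a = P / A = 386000.0 / 2093 = 184.4243 MPa
f_b = M / S = 25000000.0 / 415000.0 = 60.241 MPa
Ratio = f_a / Fa + f_b / Fb
= 184.4243 / 249 + 60.241 / 150
= 1.1423 (dimensionless)

1.1423 (dimensionless)


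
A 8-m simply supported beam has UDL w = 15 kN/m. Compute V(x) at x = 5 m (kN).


R_A = w * L / 2 = 15 * 8 / 2 = 60.0 kN
V(x) = R_A - w * x = 60.0 - 15 * 5
= -15.0 kN

-15.0 kN


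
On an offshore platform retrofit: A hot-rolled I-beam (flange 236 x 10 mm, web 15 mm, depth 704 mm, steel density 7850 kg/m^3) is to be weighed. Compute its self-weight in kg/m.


A_flanges = 2 * 236 * 10 = 4720 mm^2
A_web = (704 - 2 * 10) * 15 = 10260 mm^2
A_total = 4720 + 10260 = 14980 mm^2 = 0.014980 m^2
Weight = rho * A = 7850 * 0.014980 = 117.593 kg/m

117.593 kg/m


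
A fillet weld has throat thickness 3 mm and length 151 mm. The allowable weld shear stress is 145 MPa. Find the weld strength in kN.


Strength = throat * length * allowable stress
= 3 * 151 * 145 N
= 65685 N
= 65.69 kN

65.69 kN


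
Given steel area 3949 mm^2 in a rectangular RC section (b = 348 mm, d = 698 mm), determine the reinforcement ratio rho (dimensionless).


rho = As / (b * d)
= 3949 / (348 * 698)
= 3949 / 242904
= 0.016257 (dimensionless)

0.016257 (dimensionless)


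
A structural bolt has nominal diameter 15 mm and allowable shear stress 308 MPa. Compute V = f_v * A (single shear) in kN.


A = pi * d^2 / 4 = pi * 15^2 / 4 = 176.7146 mm^2
V = f_v * A / 1000 = 308 * 176.7146 / 1000
= 54.4281 kN

54.4281 kN


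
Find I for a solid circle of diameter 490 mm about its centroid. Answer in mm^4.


r = d / 2 = 490 / 2 = 245.0 mm
I = pi * r^4 / 4 = pi * 245.0^4 / 4
= 2829790073.59 mm^4

2829790073.59 mm^4


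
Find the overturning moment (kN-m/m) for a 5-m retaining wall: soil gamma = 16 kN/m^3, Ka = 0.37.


Pa = 0.5 * Ka * gamma * H^2
= 0.5 * 0.37 * 16 * 5^2
= 74.0 kN/m
Arm = H / 3 = 5 / 3 = 1.6667 m
Mo = Pa * arm = Pa * H / 3 = 74.0 * 5 / 3 = 123.3333 kN-m/m

123.3333 kN-m/m


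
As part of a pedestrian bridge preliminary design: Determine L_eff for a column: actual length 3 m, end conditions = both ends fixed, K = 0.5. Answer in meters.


L_eff = K * L
= 0.5 * 3
= 1.5 m

1.5 m


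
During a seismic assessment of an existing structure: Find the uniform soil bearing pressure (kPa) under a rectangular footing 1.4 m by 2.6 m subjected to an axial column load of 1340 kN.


A = 1.4 * 2.6 = 3.64 m^2
q = P / A = 1340 / 3.64
= 368.1319 kPa

368.1319 kPa


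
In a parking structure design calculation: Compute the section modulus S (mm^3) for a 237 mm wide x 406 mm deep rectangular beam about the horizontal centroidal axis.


S = b * h^2 / 6
= 237 * 406^2 / 6
= 237 * 164836 / 6
= 6511022.0 mm^3

6511022.0 mm^3


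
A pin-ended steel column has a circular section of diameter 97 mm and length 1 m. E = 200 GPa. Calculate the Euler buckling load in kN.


I = pi * d^4 / 64 = 4345670.92 mm^4
L = 1000.0 mm
P_cr = pi^2 * E * I / L^2
= 9.8696 * 200000.0 * 4345670.92 / 1000.0^2
= 8578010.57 N = 8578.0106 kN

8578.0106 kN


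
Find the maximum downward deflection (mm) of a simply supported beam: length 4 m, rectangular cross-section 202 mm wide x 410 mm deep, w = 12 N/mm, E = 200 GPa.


I = 202 * 410^3 / 12 = 1160170166.67 mm^4
L = 4000.0 mm, w = 12 N/mm, E = 200000.0 MPa
delta = 5 * w * L^4 / (384 * E * I)
= 5 * 12 * 4000.0^4 / (384 * 200000.0 * 1160170166.67)
= 0.1724 mm

0.1724 mm


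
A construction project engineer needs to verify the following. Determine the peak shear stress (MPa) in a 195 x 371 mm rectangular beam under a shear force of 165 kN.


A = b * h = 195 * 371 = 72345 mm^2
V = 165 kN = 165000.0 N
tau_max = 1.5 * V / A = 1.5 * 165000.0 / 72345
= 3.4211 MPa

3.4211 MPa


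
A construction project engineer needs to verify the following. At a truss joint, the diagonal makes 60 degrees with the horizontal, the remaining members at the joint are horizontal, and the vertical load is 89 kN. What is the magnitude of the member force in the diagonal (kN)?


At the joint, only the diagonal has a vertical component, so vertical equilibrium gives:
F * sin(60) = 89
F = 89 / sin(60)
= 89 / 0.866025
= 102.77 kN

102.77 kN


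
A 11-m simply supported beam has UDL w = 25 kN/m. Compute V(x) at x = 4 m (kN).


R_A = w * L / 2 = 25 * 11 / 2 = 137.5 kN
V(x) = R_A - w * x = 137.5 - 25 * 4
= 37.5 kN

37.5 kN


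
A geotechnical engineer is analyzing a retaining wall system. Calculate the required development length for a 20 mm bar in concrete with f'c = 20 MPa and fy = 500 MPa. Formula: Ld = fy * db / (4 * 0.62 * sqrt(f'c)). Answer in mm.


Ld = (fy * db) / (4 * 0.62 * sqrt(f'c))
= (500 * 20) / (4 * 0.62 * sqrt(20))
= 10000 / 11.0909
= 901.64 mm

901.64 mm


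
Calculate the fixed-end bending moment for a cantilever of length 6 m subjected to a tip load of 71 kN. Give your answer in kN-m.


For a cantilever with a point load at the free end:
M_max = P * L = 71 * 6 = 426 kN-m

426 kN-m


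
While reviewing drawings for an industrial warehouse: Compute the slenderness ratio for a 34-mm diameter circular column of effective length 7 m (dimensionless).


Radius of gyration r = d / 4 = 34 / 4 = 8.5 mm
L_eff = 7000.0 mm
Slenderness ratio = L / r = 7000.0 / 8.5 = 823.53 (dimensionless)

823.53 (dimensionless)


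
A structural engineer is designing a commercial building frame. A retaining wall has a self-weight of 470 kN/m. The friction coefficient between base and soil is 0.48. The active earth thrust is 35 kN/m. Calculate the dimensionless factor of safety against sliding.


Resisting force = mu * W = 0.48 * 470 = 225.6 kN/m
FOS = Resisting / Driving = 225.6 / 35
= 6.4457 (dimensionless)

6.4457 (dimensionless)


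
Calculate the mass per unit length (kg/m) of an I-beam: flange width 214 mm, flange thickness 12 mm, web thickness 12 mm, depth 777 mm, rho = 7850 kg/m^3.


A_flanges = 2 * 214 * 12 = 5136 mm^2
A_web = (777 - 2 * 12) * 12 = 9036 mm^2
A_total = 5136 + 9036 = 14172 mm^2 = 0.014172 m^2
Weight = rho * A = 7850 * 0.014172 = 111.2502 kg/m

111.2502 kg/m


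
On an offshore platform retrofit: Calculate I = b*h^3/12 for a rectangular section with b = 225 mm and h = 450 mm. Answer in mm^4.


I = b * h^3 / 12
= 225 * 450^3 / 12
= 225 * 91125000 / 12
= 1708593750.0 mm^4

1708593750.0 mm^4


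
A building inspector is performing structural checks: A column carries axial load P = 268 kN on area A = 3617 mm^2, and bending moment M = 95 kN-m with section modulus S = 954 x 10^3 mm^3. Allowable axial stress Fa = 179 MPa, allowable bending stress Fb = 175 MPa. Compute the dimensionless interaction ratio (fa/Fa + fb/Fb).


f_a = P / A = 268000.0 / 3617 = 74.0946 MPa
f_b = M / S = 95000000.0 / 954000.0 = 99.5807 MPa
Ratio = f_a / Fa + f_b / Fb
= 74.0946 / 179 + 99.5807 / 175
= 0.983 (dimensionless)

0.983 (dimensionless)


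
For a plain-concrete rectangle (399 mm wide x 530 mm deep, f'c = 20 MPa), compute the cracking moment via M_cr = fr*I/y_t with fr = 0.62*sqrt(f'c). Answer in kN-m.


fr = 0.62 * sqrt(20) = 0.62 * 4.4721 = 2.7727 MPa
I = 399 * 530^3 / 12 = 4950160250.0 mm^4
y_t = 265.0 mm
M_cr = fr * I / y_t = 2.7727 * 4950160250.0 / 265.0 N-mm
= 51.7941 kN-m

51.7941 kN-m


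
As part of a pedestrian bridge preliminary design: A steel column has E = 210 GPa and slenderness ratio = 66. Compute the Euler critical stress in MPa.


sigma_cr = pi^2 * E / lambda^2
= 9.8696 * 210000.0 / 66^2
= 9.8696 * 210000.0 / 4356
= 475.8074 MPa

475.8074 MPa


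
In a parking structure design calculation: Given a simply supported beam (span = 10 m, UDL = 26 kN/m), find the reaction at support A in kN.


Total load = w * L = 26 * 10 = 260 kN
By symmetry, each reaction R = total / 2 = 260 / 2 = 130.0 kN

130.0 kN


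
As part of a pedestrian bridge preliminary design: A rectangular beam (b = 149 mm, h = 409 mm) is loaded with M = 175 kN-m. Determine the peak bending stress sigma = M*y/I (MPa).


I = b * h^3 / 12 = 149 * 409^3 / 12 = 849522618.42 mm^4
y = h / 2 = 409 / 2 = 204.5 mm
M = 175 kN-m = 175000000.0 N-mm
sigma = M * y / I = 175000000.0 * 204.5 / 849522618.42
= 42.13 MPa

42.13 MPa


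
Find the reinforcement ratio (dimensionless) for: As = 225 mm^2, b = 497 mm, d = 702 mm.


rho = As / (b * d)
= 225 / (497 * 702)
= 225 / 348894
= 0.000645 (dimensionless)

0.000645 (dimensionless)


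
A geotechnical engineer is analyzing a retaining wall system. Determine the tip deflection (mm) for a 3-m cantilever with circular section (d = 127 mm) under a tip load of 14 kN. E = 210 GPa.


I = pi * d^4 / 64 = pi * 127^4 / 64 = 12769820.2 mm^4
L = 3000.0 mm, P = 14000.0 N, E = 210000.0 MPa
delta = P * L^3 / (3 * E * I)
= 14000.0 * 3000.0^3 / (3 * 210000.0 * 12769820.2)
= 46.9858 mm

46.9858 mm


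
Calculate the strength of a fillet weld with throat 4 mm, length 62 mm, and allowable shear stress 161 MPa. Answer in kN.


Strength = throat * length * allowable stress
= 4 * 62 * 161 N
= 39928 N
= 39.93 kN

39.93 kN


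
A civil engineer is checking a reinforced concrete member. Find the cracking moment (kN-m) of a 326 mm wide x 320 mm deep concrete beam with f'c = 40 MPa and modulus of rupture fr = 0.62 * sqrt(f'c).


fr = 0.62 * sqrt(40) = 0.62 * 6.3246 = 3.9212 MPa
I = 326 * 320^3 / 12 = 890197333.33 mm^4
y_t = 160.0 mm
M_cr = fr * I / y_t = 3.9212 * 890197333.33 / 160.0 N-mm
= 21.8166 kN-m

21.8166 kN-m


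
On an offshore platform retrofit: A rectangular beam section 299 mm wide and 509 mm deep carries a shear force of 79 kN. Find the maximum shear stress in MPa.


A = b * h = 299 * 509 = 152191 mm^2
V = 79 kN = 79000.0 N
tau_max = 1.5 * V / A = 1.5 * 79000.0 / 152191
= 0.7786 MPa

0.7786 MPa


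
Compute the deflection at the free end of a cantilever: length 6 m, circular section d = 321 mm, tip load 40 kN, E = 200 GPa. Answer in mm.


I = pi * d^4 / 64 = pi * 321^4 / 64 = 521182744.29 mm^4
L = 6000.0 mm, P = 40000.0 N, E = 200000.0 MPa
delta = P * L^3 / (3 * E * I)
= 40000.0 * 6000.0^3 / (3 * 200000.0 * 521182744.29)
= 27.6295 mm

27.6295 mm


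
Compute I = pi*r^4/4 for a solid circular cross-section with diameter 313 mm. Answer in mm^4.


r = d / 2 = 313 / 2 = 156.5 mm
I = pi * r^4 / 4 = pi * 156.5^4 / 4
= 471137039.8 mm^4

471137039.8 mm^4


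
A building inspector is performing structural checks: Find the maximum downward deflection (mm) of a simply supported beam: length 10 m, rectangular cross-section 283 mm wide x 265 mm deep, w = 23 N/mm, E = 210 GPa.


I = 283 * 265^3 / 12 = 438876989.58 mm^4
L = 10000.0 mm, w = 23 N/mm, E = 210000.0 MPa
delta = 5 * w * L^4 / (384 * E * I)
= 5 * 23 * 10000.0^4 / (384 * 210000.0 * 438876989.58)
= 32.4941 mm

32.4941 mm


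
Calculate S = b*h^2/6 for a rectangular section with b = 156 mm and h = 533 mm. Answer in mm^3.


S = b * h^2 / 6
= 156 * 533^2 / 6
= 156 * 284089 / 6
= 7386314.0 mm^3

7386314.0 mm^3


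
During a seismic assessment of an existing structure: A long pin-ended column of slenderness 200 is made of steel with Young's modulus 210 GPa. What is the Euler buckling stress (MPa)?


sigma_cr = pi^2 * E / lambda^2
= 9.8696 * 210000.0 / 200^2
= 9.8696 * 210000.0 / 40000
= 51.8154 MPa

51.8154 MPa


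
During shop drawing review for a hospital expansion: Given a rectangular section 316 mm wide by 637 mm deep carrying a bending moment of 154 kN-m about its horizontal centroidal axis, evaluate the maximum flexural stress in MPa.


I = b * h^3 / 12 = 316 * 637^3 / 12 = 6806504462.33 mm^4
y = h / 2 = 637 / 2 = 318.5 mm
M = 154 kN-m = 154000000.0 N-mm
sigma = M * y / I = 154000000.0 * 318.5 / 6806504462.33
= 7.21 MPa

7.21 MPa


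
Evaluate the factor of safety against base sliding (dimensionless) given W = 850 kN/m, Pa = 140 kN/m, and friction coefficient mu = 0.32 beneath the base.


Resisting force = mu * W = 0.32 * 850 = 272.0 kN/m
FOS = Resisting / Driving = 272.0 / 140
= 1.9429 (dimensionless)

1.9429 (dimensionless)


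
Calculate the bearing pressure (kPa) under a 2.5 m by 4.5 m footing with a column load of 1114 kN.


A = 2.5 * 4.5 = 11.25 m^2
q = P / A = 1114 / 11.25
= 99.0222 kPa

99.0222 kPa


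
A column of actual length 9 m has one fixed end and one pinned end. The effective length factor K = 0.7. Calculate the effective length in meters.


L_eff = K * L
= 0.7 * 9
= 6.3 m

6.3 m


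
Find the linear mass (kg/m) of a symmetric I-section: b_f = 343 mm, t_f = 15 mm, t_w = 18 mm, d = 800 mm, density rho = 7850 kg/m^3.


A_flanges = 2 * 343 * 15 = 10290 mm^2
A_web = (800 - 2 * 15) * 18 = 13860 mm^2
A_total = 10290 + 13860 = 24150 mm^2 = 0.024150 m^2
Weight = rho * A = 7850 * 0.024150 = 189.5775 kg/m

189.5775 kg/m


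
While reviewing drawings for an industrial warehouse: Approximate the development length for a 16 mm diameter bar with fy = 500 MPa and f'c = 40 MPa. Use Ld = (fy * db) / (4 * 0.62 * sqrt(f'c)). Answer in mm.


Ld = (fy * db) / (4 * 0.62 * sqrt(f'c))
= (500 * 16) / (4 * 0.62 * sqrt(40))
= 8000 / 15.6849
= 510.04 mm

510.04 mm


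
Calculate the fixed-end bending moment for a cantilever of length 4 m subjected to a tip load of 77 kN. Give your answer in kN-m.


For a cantilever with a point load at the free end:
M_max = P * L = 77 * 4 = 308 kN-m

308 kN-m


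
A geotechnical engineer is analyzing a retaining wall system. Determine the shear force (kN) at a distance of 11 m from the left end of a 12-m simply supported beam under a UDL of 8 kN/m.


R_A = w * L / 2 = 8 * 12 / 2 = 48.0 kN
V(x) = R_A - w * x = 48.0 - 8 * 11
= -40.0 kN

-40.0 kN


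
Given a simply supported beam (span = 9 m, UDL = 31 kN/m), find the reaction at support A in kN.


Total load = w * L = 31 * 9 = 279 kN
By symmetry, each reaction R = total / 2 = 279 / 2 = 139.5 kN

139.5 kN


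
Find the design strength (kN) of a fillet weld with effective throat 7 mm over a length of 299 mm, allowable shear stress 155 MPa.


Strength = throat * length * allowable stress
= 7 * 299 * 155 N
= 324415 N
= 324.42 kN

324.42 kN


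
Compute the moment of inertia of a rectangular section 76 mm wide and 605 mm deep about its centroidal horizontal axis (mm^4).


I = b * h^3 / 12
= 76 * 605^3 / 12
= 76 * 221445125 / 12
= 1402485791.67 mm^4

1402485791.67 mm^4


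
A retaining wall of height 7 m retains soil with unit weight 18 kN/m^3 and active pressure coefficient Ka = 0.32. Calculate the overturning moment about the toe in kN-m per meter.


Pa = 0.5 * Ka * gamma * H^2
= 0.5 * 0.32 * 18 * 7^2
= 141.12 kN/m
Arm = H / 3 = 7 / 3 = 2.3333 m
Mo = Pa * arm = Pa * H / 3 = 141.12 * 7 / 3 = 329.28 kN-m/m

329.28 kN-m/m


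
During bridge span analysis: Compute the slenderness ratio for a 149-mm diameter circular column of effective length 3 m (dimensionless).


Radius of gyration r = d / 4 = 149 / 4 = 37.25 mm
L_eff = 3000.0 mm
Slenderness ratio = L / r = 3000.0 / 37.25 = 80.54 (dimensionless)

80.54 (dimensionless)


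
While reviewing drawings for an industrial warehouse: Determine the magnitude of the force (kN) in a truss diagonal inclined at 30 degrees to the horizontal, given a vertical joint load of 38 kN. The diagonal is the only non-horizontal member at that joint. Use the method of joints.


At the joint, only the diagonal has a vertical component, so vertical equilibrium gives:
F * sin(30) = 38
F = 38 / sin(30)
= 38 / 0.5
= 76.0 kN

76.0 kN


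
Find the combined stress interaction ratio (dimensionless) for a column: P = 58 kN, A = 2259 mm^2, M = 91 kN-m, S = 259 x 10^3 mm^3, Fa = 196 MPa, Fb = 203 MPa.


f_a = P / A = 58000.0 / 2259 = 25.6751 MPa
f_b = M / S = 91000000.0 / 259000.0 = 351.3514 MPa
Ratio = f_a / Fa + f_b / Fb
= 25.6751 / 196 + 351.3514 / 203
= 1.8618 (dimensionless)

1.8618 (dimensionless)


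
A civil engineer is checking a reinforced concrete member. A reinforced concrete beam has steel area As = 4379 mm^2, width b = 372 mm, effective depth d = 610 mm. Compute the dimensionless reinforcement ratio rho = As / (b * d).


rho = As / (b * d)
= 4379 / (372 * 610)
= 4379 / 226920
= 0.019298 (dimensionless)

0.019298 (dimensionless)


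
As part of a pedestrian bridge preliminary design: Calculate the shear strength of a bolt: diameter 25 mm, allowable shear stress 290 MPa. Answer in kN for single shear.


A = pi * d^2 / 4 = pi * 25^2 / 4 = 490.8739 mm^2
V = f_v * A / 1000 = 290 * 490.8739 / 1000
= 142.3534 kN

142.3534 kN


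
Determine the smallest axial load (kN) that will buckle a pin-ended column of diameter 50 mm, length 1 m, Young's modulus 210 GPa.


I = pi * d^4 / 64 = 306796.16 mm^4
L = 1000.0 mm
P_cr = pi^2 * E * I / L^2
= 9.8696 * 210000.0 * 306796.16 / 1000.0^2
= 635870.91 N = 635.8709 kN

635.8709 kN


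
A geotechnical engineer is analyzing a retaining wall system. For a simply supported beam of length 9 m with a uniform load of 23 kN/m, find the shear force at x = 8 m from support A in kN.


R_A = w * L / 2 = 23 * 9 / 2 = 103.5 kN
V(x) = R_A - w * x = 103.5 - 23 * 8
= -80.5 kN

-80.5 kN


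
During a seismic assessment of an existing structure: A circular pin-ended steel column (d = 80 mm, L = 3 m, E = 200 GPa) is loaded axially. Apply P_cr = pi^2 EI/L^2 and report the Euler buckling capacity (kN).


I = pi * d^4 / 64 = 2010619.3 mm^4
L = 3000.0 mm
P_cr = pi^2 * E * I / L^2
= 9.8696 * 200000.0 * 2010619.3 / 3000.0^2
= 440978.16 N = 440.9782 kN

440.9782 kN


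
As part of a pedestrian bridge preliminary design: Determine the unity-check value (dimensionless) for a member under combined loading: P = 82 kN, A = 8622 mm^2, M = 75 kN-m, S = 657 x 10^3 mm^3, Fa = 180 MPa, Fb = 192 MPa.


f_a = P / A = 82000.0 / 8622 = 9.5106 MPa
f_b = M / S = 75000000.0 / 657000.0 = 114.1553 MPa
Ratio = f_a / Fa + f_b / Fb
= 9.5106 / 180 + 114.1553 / 192
= 0.6474 (dimensionless)

0.6474 (dimensionless)


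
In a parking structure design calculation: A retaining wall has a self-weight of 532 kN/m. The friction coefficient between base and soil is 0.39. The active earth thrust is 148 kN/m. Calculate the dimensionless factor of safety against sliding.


Resisting force = mu * W = 0.39 * 532 = 207.48 kN/m
FOS = Resisting / Driving = 207.48 / 148
= 1.4019 (dimensionless)

1.4019 (dimensionless)


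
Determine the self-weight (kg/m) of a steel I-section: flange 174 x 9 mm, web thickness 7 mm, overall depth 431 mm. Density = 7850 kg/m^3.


A_flanges = 2 * 174 * 9 = 3132 mm^2
A_web = (431 - 2 * 9) * 7 = 2891 mm^2
A_total = 3132 + 2891 = 6023 mm^2 = 0.006023 m^2
Weight = rho * A = 7850 * 0.006023 = 47.2805 kg/m

47.2805 kg/m


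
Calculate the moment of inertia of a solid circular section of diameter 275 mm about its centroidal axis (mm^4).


r = d / 2 = 275 / 2 = 137.5 mm
I = pi * r^4 / 4 = pi * 137.5^4 / 4
= 280737658.94 mm^4

280737658.94 mm^4


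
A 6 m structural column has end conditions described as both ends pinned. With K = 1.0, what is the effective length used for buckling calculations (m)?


L_eff = K * L
= 1.0 * 6
= 6.0 m

6.0 m


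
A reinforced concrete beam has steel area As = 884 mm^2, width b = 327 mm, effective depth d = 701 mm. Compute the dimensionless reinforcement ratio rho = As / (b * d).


rho = As / (b * d)
= 884 / (327 * 701)
= 884 / 229227
= 0.003856 (dimensionless)

0.003856 (dimensionless)


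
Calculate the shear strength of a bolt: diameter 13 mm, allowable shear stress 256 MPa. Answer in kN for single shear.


A = pi * d^2 / 4 = pi * 13^2 / 4 = 132.7323 mm^2
V = f_v * A / 1000 = 256 * 132.7323 / 1000
= 33.9795 kN

33.9795 kN


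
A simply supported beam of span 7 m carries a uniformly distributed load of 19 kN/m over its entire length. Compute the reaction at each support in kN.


Total load = w * L = 19 * 7 = 133 kN
By symmetry, each reaction R = total / 2 = 133 / 2 = 66.5 kN

66.5 kN


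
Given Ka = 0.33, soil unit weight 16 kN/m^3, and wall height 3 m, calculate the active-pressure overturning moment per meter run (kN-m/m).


Pa = 0.5 * Ka * gamma * H^2
= 0.5 * 0.33 * 16 * 3^2
= 23.76 kN/m
Arm = H / 3 = 3 / 3 = 1.0 m
Mo = Pa * arm = Pa * H / 3 = 23.76 * 3 / 3 = 23.76 kN-m/m

23.76 kN-m/m


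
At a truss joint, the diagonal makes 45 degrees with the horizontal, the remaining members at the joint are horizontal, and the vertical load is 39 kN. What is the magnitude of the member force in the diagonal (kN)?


At the joint, only the diagonal has a vertical component, so vertical equilibrium gives:
F * sin(45) = 39
F = 39 / sin(45)
= 39 / 0.707107
= 55.15 kN

55.15 kN


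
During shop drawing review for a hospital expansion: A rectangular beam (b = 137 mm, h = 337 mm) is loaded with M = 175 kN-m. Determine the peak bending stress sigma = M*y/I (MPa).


I = b * h^3 / 12 = 137 * 337^3 / 12 = 436947263.42 mm^4
y = h / 2 = 337 / 2 = 168.5 mm
M = 175 kN-m = 175000000.0 N-mm
sigma = M * y / I = 175000000.0 * 168.5 / 436947263.42
= 67.49 MPa

67.49 MPa


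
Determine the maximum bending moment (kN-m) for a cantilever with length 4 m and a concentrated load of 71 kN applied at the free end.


For a cantilever with a point load at the free end:
M_max = P * L = 71 * 4 = 284 kN-m

284 kN-m


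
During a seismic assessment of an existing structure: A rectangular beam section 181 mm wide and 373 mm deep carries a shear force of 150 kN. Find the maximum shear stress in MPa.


A = b * h = 181 * 373 = 67513 mm^2
V = 150 kN = 150000.0 N
tau_max = 1.5 * V / A = 1.5 * 150000.0 / 67513
= 3.3327 MPa

3.3327 MPa


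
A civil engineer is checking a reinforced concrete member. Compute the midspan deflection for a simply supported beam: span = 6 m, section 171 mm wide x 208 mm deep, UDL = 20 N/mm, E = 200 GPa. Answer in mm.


I = 171 * 208^3 / 12 = 128234496.0 mm^4
L = 6000.0 mm, w = 20 N/mm, E = 200000.0 MPa
delta = 5 * w * L^4 / (384 * E * I)
= 5 * 20 * 6000.0^4 / (384 * 200000.0 * 128234496.0)
= 13.1595 mm

13.1595 mm


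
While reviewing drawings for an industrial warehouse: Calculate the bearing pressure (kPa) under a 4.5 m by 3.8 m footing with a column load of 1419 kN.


A = 4.5 * 3.8 = 17.1 m^2
q = P / A = 1419 / 17.1
= 82.9825 kPa

82.9825 kPa


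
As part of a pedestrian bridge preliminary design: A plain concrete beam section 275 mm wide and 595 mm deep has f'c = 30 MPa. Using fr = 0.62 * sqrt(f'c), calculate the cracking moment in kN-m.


fr = 0.62 * sqrt(30) = 0.62 * 5.4772 = 3.3959 MPa
I = 275 * 595^3 / 12 = 4827278385.42 mm^4
y_t = 297.5 mm
M_cr = fr * I / y_t = 3.3959 * 4827278385.42 / 297.5 N-mm
= 55.102 kN-m

55.102 kN-m


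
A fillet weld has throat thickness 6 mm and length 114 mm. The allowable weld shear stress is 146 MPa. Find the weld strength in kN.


Strength = throat * length * allowable stress
= 6 * 114 * 146 N
= 99864 N
= 99.86 kN

99.86 kN


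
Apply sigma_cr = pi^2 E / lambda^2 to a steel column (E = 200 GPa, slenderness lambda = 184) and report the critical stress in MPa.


sigma_cr = pi^2 * E / lambda^2
= 9.8696 * 200000.0 / 184^2
= 9.8696 * 200000.0 / 33856
= 58.3034 MPa

58.3034 MPa


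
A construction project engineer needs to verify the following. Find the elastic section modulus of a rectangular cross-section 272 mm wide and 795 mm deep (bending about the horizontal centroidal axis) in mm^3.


S = b * h^2 / 6
= 272 * 795^2 / 6
= 272 * 632025 / 6
= 28651800.0 mm^3

28651800.0 mm^3


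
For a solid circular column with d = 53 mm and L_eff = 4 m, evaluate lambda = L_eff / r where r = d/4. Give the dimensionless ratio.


Radius of gyration r = d / 4 = 53 / 4 = 13.25 mm
L_eff = 4000.0 mm
Slenderness ratio = L / r = 4000.0 / 13.25 = 301.89 (dimensionless)

301.89 (dimensionless)


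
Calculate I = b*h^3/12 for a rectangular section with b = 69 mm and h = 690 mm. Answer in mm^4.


I = b * h^3 / 12
= 69 * 690^3 / 12
= 69 * 328509000 / 12
= 1888926750.0 mm^4

1888926750.0 mm^4


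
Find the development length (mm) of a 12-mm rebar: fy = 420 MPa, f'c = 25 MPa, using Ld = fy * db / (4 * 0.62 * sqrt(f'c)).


Ld = (fy * db) / (4 * 0.62 * sqrt(f'c))
= (420 * 12) / (4 * 0.62 * sqrt(25))
= 5040 / 12.4
= 406.45 mm

406.45 mm


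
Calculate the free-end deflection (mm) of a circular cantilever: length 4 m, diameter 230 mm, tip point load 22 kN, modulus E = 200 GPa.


I = pi * d^4 / 64 = pi * 230^4 / 64 = 137366629.65 mm^4
L = 4000.0 mm, P = 22000.0 N, E = 200000.0 MPa
delta = P * L^3 / (3 * E * I)
= 22000.0 * 4000.0^3 / (3 * 200000.0 * 137366629.65)
= 17.0832 mm

17.0832 mm
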